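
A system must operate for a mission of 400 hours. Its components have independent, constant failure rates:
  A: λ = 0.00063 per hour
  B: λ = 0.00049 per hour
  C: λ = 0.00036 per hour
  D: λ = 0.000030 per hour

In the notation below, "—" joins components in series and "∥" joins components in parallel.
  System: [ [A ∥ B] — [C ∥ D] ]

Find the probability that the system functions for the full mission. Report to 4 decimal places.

R(A) = exp(−0.00063 × 400) = 0.777245
R(B) = exp(−0.00049 × 400) = 0.822012
R(C) = exp(−0.00036 × 400) = 0.865888
R(D) = exp(−0.000030 × 400) = 0.988072
Parallel (A and B): 1 − (1 − 0.777245)(1 − 0.822012) = 0.960352
Parallel (C and D): 1 − (1 − 0.865888)(1 − 0.988072) = 0.998400
Series ([0.960352] and [0.998400]): 0.960352 × 0.998400 = 0.9588

0.9588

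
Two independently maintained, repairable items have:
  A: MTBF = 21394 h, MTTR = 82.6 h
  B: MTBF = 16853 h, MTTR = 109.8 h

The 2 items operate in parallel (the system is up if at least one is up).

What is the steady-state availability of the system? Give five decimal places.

0.99998

A(A) = MTBF/(MTBF+MTTR) = 21394/(21394+82.6) = 0.996154
A(B) = MTBF/(MTBF+MTTR) = 16853/(16853+109.8) = 0.993527
Parallel availability: 1 − (1 − 0.996154)(1 − 0.993527) = 0.99998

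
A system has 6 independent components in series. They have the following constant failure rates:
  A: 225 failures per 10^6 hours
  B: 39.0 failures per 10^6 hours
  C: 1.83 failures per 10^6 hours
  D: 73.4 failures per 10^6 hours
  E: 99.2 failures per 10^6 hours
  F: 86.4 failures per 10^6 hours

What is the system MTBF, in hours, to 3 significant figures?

1910

Series of exponential components: λ_sys = Σ λ_i
λ_sys = 0.000225 + 0.0000390 + 0.00000183 + 0.0000734 + 0.0000992 + 0.0000864 = 5.2483e-04 /h
MTBF = 1 / λ_sys = 1910 h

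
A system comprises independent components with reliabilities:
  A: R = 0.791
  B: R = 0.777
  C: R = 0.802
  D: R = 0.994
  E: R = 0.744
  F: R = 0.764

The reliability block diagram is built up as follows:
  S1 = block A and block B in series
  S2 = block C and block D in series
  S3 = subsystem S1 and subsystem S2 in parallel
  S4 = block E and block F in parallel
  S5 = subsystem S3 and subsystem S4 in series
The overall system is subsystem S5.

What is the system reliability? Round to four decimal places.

Series (A and B): 0.791000 × 0.777000 = 0.614607
Series (C and D): 0.802000 × 0.994000 = 0.797188
Parallel ([0.614607] and [0.797188]): 1 − (1 − 0.614607)(1 − 0.797188) = 0.921838
Parallel (E and F): 1 − (1 − 0.744000)(1 − 0.764000) = 0.939584
Series ([0.921838] and [0.939584]): 0.921838 × 0.939584 = 0.8661

0.8661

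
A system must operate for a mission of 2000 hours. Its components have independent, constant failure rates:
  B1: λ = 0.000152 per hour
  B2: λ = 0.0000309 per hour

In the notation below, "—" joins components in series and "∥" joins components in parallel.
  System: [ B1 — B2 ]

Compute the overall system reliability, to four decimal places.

R(B1) = exp(−0.000152 × 2000) = 0.737861
R(B2) = exp(−0.0000309 × 2000) = 0.940071
Series (B1 and B2): 0.737861 × 0.940071 = 0.6936

0.6936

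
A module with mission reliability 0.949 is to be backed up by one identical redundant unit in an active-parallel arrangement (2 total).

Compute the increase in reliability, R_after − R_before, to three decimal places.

0.048

R_before = 0.949
R_after = 1 − (1 − 0.949)^2 = 0.997
ΔR = 0.997 − 0.949 = 0.048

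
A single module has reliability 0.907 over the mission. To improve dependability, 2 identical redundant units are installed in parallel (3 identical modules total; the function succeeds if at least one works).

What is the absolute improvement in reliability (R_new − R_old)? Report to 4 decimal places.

R_before = 0.907
R_after = 1 − (1 − 0.907)^3 = 0.9992
ΔR = 0.9992 − 0.907 = 0.0922

0.0922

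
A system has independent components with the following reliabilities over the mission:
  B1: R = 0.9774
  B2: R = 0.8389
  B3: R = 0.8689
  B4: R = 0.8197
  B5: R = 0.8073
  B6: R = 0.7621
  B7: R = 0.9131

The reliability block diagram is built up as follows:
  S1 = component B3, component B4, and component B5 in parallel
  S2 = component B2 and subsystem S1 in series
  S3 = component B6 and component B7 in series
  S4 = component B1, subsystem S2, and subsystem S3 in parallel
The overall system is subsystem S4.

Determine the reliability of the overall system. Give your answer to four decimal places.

Parallel (B3, B4, and B5): 1 − (1 − 0.868900)(1 − 0.819700)(1 − 0.807300) = 0.995445
Series (B2 and [0.995445]): 0.838900 × 0.995445 = 0.835079
Series (B6 and B7): 0.762100 × 0.913100 = 0.695874
Parallel (B1, [0.835079], and [0.695874]): 1 − (1 − 0.977400)(1 − 0.835079)(1 − 0.695874) = 0.9989

0.9989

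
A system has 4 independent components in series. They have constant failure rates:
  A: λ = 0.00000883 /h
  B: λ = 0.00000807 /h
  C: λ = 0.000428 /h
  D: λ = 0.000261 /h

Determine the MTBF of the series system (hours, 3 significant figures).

Series of exponential components: λ_sys = Σ λ_i
λ_sys = 0.00000883 + 0.00000807 + 0.000428 + 0.000261 = 7.0590e-04 /h
MTBF = 1 / λ_sys = 1420 h

1420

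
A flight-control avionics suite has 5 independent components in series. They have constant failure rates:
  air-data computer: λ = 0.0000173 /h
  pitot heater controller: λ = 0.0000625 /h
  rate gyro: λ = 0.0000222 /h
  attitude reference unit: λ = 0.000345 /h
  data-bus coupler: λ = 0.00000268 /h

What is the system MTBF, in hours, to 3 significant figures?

Series of exponential components: λ_sys = Σ λ_i
λ_sys = 0.0000173 + 0.0000625 + 0.0000222 + 0.000345 + 0.00000268 = 4.4968e-04 /h
MTBF = 1 / λ_sys = 2220 h

2220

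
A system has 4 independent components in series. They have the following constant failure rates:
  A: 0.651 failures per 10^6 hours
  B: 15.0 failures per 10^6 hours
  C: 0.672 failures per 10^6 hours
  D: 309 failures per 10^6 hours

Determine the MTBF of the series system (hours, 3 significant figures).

3070

Series of exponential components: λ_sys = Σ λ_i
λ_sys = 0.000000651 + 0.0000150 + 0.000000672 + 0.000309 = 3.2532e-04 /h
MTBF = 1 / λ_sys = 3070 h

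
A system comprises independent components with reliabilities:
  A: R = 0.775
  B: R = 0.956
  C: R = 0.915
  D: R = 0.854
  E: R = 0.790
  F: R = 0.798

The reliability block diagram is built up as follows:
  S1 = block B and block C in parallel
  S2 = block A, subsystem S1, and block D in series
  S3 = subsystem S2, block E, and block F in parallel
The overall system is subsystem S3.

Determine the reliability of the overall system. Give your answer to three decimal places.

Parallel (B and C): 1 − (1 − 0.95600)(1 − 0.91500) = 0.99626
Series (A, [0.99626], and D): 0.77500 × 0.99626 × 0.85400 = 0.65937
Parallel ([0.65937], E, and F): 1 − (1 − 0.65937)(1 − 0.79000)(1 − 0.79800) = 0.986

0.986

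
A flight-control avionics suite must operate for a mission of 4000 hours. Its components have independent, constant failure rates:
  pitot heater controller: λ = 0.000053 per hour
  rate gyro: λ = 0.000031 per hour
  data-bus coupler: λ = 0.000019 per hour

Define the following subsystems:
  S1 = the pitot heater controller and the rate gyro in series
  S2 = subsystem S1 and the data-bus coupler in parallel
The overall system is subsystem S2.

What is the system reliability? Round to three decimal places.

R(pitot heater controller) = exp(−0.000053 × 4000) = 0.80896
R(rate gyro) = exp(−0.000031 × 4000) = 0.88338
R(data-bus coupler) = exp(−0.000019 × 4000) = 0.92682
Series (pitot heater controller and rate gyro): 0.80896 × 0.88338 = 0.71462
Parallel ([0.71462] and data-bus coupler): 1 − (1 − 0.71462)(1 − 0.92682) = 0.979

0.979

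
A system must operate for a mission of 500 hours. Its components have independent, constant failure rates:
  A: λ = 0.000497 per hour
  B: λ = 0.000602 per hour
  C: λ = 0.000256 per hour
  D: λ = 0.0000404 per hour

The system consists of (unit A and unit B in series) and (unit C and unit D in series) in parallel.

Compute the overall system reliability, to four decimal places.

R(A) = exp(−0.000497 × 500) = 0.779970
R(B) = exp(−0.000602 × 500) = 0.740078
R(C) = exp(−0.000256 × 500) = 0.879853
R(D) = exp(−0.0000404 × 500) = 0.980003
Series (A and B): 0.779970 × 0.740078 = 0.577239
Series (C and D): 0.879853 × 0.980003 = 0.862259
Parallel ([0.577239] and [0.862259]): 1 − (1 − 0.577239)(1 − 0.862259) = 0.9418

0.9418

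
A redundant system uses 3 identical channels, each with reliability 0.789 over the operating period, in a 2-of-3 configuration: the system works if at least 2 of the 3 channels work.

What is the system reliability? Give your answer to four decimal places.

0.8852

R = Σ_{i=2}^{3} C(3,i) p^i (1−p)^{3−i} with p = 0.789
C(3,2)·0.789^2·0.211^1 = 0.394056
C(3,3)·0.789^3·0.211^0 = 0.491169
Sum = 0.8852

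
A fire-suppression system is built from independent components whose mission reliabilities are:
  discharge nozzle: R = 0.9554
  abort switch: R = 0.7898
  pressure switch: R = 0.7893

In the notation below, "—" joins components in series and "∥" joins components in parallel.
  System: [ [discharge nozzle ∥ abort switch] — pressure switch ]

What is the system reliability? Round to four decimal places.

0.7819

Parallel (discharge nozzle and abort switch): 1 − (1 − 0.955400)(1 − 0.789800) = 0.990625
Series ([0.990625] and pressure switch): 0.990625 × 0.789300 = 0.7819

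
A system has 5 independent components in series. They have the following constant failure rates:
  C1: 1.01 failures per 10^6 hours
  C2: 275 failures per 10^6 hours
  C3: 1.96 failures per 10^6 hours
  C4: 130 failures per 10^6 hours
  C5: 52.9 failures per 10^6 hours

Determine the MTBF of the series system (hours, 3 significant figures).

Series of exponential components: λ_sys = Σ λ_i
λ_sys = 0.00000101 + 0.000275 + 0.00000196 + 0.000130 + 0.0000529 = 4.6087e-04 /h
MTBF = 1 / λ_sys = 2170 h

2170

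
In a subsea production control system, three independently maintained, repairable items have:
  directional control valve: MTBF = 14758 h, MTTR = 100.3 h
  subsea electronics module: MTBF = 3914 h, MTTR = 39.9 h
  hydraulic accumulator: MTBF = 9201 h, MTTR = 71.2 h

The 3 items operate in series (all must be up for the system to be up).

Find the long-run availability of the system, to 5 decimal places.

0.97568

A(directional control valve) = MTBF/(MTBF+MTTR) = 14758/(14758+100.3) = 0.993250
A(subsea electronics module) = MTBF/(MTBF+MTTR) = 3914/(3914+39.9) = 0.989909
A(hydraulic accumulator) = MTBF/(MTBF+MTTR) = 9201/(9201+71.2) = 0.992321
Series availability: 0.993250 × 0.989909 × 0.992321 = 0.97568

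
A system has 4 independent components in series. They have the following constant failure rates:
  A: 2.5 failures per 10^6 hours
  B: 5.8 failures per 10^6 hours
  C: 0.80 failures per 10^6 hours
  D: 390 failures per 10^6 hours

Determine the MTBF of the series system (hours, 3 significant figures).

2510

Series of exponential components: λ_sys = Σ λ_i
λ_sys = 0.0000025 + 0.0000058 + 0.00000080 + 0.00039 = 3.9910e-04 /h
MTBF = 1 / λ_sys = 2510 h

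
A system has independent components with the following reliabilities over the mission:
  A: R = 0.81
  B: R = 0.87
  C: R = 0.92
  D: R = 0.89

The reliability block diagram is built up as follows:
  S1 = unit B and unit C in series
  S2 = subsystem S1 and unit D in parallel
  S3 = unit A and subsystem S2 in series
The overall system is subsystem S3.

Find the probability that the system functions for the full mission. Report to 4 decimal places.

0.7922

Series (B and C): 0.870000 × 0.920000 = 0.800400
Parallel ([0.800400] and D): 1 − (1 − 0.800400)(1 − 0.890000) = 0.978044
Series (A and [0.978044]): 0.810000 × 0.978044 = 0.7922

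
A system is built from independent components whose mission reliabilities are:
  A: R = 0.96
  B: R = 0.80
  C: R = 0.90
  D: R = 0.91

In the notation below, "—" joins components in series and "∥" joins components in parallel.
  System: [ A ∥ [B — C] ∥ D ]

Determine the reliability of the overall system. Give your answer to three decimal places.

Series (B and C): 0.80000 × 0.90000 = 0.72000
Parallel (A, [0.72000], and D): 1 − (1 − 0.96000)(1 − 0.72000)(1 − 0.91000) = 0.999

0.999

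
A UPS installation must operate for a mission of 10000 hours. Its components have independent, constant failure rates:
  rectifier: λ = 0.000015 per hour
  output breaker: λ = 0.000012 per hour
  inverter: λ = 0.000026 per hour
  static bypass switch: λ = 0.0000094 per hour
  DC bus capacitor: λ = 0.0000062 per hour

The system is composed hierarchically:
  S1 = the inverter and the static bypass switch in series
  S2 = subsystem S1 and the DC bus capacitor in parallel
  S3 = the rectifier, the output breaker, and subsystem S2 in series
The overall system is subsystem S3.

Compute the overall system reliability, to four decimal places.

R(rectifier) = exp(−0.000015 × 10000) = 0.860708
R(output breaker) = exp(−0.000012 × 10000) = 0.886920
R(inverter) = exp(−0.000026 × 10000) = 0.771052
R(static bypass switch) = exp(−0.0000094 × 10000) = 0.910283
R(DC bus capacitor) = exp(−0.0000062 × 10000) = 0.939883
Series (inverter and static bypass switch): 0.771052 × 0.910283 = 0.701876
Parallel ([0.701876] and DC bus capacitor): 1 − (1 − 0.701876)(1 − 0.939883) = 0.982078
Series (rectifier, output breaker, and [0.982078]): 0.860708 × 0.886920 × 0.982078 = 0.7497

0.7497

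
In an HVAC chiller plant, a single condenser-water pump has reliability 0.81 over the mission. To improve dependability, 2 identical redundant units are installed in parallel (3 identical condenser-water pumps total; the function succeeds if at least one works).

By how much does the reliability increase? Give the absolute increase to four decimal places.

R_before = 0.81
R_after = 1 − (1 − 0.81)^3 = 0.9931
ΔR = 0.9931 − 0.81 = 0.1831

0.1831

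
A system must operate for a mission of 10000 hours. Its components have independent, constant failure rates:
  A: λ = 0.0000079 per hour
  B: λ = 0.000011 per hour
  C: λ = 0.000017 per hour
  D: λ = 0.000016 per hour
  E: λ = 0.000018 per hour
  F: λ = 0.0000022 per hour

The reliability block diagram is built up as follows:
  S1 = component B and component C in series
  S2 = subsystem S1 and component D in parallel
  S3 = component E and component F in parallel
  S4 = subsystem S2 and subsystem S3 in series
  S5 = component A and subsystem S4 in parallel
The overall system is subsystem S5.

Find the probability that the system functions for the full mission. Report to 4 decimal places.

0.9970

R(A) = exp(−0.0000079 × 10000) = 0.924040
R(B) = exp(−0.000011 × 10000) = 0.895834
R(C) = exp(−0.000017 × 10000) = 0.843665
R(D) = exp(−0.000016 × 10000) = 0.852144
R(E) = exp(−0.000018 × 10000) = 0.835270
R(F) = exp(−0.0000022 × 10000) = 0.978240
Series (B and C): 0.895834 × 0.843665 = 0.755784
Parallel ([0.755784] and D): 1 − (1 − 0.755784)(1 − 0.852144) = 0.963891
Parallel (E and F): 1 − (1 − 0.835270)(1 − 0.978240) = 0.996415
Series ([0.963891] and [0.996415]): 0.963891 × 0.996415 = 0.960435
Parallel (A and [0.960435]): 1 − (1 − 0.924040)(1 − 0.960435) = 0.9970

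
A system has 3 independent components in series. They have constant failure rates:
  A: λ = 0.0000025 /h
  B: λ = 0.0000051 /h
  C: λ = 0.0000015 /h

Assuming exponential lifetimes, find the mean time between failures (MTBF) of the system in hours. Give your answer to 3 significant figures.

Series of exponential components: λ_sys = Σ λ_i
λ_sys = 0.0000025 + 0.0000051 + 0.0000015 = 9.1000e-06 /h
MTBF = 1 / λ_sys = 110000 h

110000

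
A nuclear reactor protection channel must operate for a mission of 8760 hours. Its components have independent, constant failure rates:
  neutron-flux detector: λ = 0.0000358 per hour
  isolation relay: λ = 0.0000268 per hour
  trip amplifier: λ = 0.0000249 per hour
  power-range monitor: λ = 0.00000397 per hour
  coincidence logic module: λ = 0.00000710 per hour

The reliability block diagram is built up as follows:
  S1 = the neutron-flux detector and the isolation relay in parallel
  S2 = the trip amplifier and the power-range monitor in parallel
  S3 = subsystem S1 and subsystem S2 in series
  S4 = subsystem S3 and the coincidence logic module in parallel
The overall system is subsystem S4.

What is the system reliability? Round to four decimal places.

0.9962

R(neutron-flux detector) = exp(−0.0000358 × 8760) = 0.730805
R(isolation relay) = exp(−0.0000268 × 8760) = 0.790754
R(trip amplifier) = exp(−0.0000249 × 8760) = 0.804026
R(power-range monitor) = exp(−0.00000397 × 8760) = 0.965821
R(coincidence logic module) = exp(−0.00000710 × 8760) = 0.939699
Parallel (neutron-flux detector and isolation relay): 1 − (1 − 0.730805)(1 − 0.790754) = 0.943672
Parallel (trip amplifier and power-range monitor): 1 − (1 − 0.804026)(1 − 0.965821) = 0.993302
Series ([0.943672] and [0.993302]): 0.943672 × 0.993302 = 0.937351
Parallel ([0.937351] and coincidence logic module): 1 − (1 − 0.937351)(1 − 0.939699) = 0.9962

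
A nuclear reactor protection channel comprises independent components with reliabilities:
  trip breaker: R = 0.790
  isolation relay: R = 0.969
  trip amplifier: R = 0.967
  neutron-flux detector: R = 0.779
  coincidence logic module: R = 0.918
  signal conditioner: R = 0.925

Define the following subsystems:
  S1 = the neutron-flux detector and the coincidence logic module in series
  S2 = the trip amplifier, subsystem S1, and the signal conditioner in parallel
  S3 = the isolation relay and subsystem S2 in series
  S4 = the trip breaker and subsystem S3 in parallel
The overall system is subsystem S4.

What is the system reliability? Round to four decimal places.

0.9933

Series (neutron-flux detector and coincidence logic module): 0.779000 × 0.918000 = 0.715122
Parallel (trip amplifier, [0.715122], and signal conditioner): 1 − (1 − 0.967000)(1 − 0.715122)(1 − 0.925000) = 0.999295
Series (isolation relay and [0.999295]): 0.969000 × 0.999295 = 0.968317
Parallel (trip breaker and [0.968317]): 1 − (1 − 0.790000)(1 − 0.968317) = 0.9933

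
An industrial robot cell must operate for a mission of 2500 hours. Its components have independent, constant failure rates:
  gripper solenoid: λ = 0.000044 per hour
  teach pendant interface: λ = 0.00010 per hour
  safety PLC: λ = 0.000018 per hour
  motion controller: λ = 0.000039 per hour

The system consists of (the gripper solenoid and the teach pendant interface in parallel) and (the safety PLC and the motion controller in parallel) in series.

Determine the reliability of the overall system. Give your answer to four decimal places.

0.9730

R(gripper solenoid) = exp(−0.000044 × 2500) = 0.895834
R(teach pendant interface) = exp(−0.00010 × 2500) = 0.778801
R(safety PLC) = exp(−0.000018 × 2500) = 0.955997
R(motion controller) = exp(−0.000039 × 2500) = 0.907102
Parallel (gripper solenoid and teach pendant interface): 1 − (1 − 0.895834)(1 − 0.778801) = 0.976959
Parallel (safety PLC and motion controller): 1 − (1 − 0.955997)(1 − 0.907102) = 0.995912
Series ([0.976959] and [0.995912]): 0.976959 × 0.995912 = 0.9730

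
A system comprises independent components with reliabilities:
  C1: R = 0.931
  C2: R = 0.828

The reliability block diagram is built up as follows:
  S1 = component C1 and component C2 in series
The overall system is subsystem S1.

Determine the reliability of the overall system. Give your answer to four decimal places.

0.7709

Series (C1 and C2): 0.931000 × 0.828000 = 0.7709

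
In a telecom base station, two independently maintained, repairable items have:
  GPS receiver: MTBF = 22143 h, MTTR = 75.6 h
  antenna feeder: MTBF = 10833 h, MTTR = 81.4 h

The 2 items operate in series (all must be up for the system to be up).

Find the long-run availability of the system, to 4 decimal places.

0.9892

A(GPS receiver) = MTBF/(MTBF+MTTR) = 22143/(22143+75.6) = 0.996597
A(antenna feeder) = MTBF/(MTBF+MTTR) = 10833/(10833+81.4) = 0.992542
Series availability: 0.996597 × 0.992542 = 0.9892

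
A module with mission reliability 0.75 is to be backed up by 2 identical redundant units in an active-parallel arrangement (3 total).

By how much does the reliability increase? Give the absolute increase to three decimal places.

R_before = 0.75
R_after = 1 − (1 − 0.75)^3 = 0.984
ΔR = 0.984 − 0.75 = 0.234

0.234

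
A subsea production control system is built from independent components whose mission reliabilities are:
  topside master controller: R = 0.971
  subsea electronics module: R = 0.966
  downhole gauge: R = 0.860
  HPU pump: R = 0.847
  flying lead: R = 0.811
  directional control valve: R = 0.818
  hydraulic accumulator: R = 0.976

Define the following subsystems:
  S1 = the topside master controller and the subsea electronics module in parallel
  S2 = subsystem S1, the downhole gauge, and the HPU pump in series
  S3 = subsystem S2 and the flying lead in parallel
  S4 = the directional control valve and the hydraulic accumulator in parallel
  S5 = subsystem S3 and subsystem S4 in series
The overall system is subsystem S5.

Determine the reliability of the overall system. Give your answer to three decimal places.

Parallel (topside master controller and subsea electronics module): 1 − (1 − 0.97100)(1 − 0.96600) = 0.99901
Series ([0.99901], downhole gauge, and HPU pump): 0.99901 × 0.86000 × 0.84700 = 0.72770
Parallel ([0.72770] and flying lead): 1 − (1 − 0.72770)(1 − 0.81100) = 0.94854
Parallel (directional control valve and hydraulic accumulator): 1 − (1 − 0.81800)(1 − 0.97600) = 0.99563
Series ([0.94854] and [0.99563]): 0.94854 × 0.99563 = 0.944

0.944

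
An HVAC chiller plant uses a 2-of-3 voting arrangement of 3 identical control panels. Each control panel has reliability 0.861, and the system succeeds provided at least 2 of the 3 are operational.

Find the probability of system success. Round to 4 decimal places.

0.9474

R = Σ_{i=2}^{3} C(3,i) p^i (1−p)^{3−i} with p = 0.861
C(3,2)·0.861^2·0.139^1 = 0.309131
C(3,3)·0.861^3·0.139^0 = 0.638277
Sum = 0.9474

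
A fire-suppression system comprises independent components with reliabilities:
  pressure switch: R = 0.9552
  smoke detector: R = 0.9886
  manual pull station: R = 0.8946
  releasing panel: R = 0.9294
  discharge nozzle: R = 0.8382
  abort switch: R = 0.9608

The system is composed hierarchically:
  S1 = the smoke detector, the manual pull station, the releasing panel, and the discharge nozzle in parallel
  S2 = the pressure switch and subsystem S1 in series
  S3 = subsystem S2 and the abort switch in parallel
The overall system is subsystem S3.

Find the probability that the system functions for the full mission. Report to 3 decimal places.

Parallel (smoke detector, manual pull station, releasing panel, and discharge nozzle): 1 − (1 − 0.98860)(1 − 0.89460)(1 − 0.92940)(1 − 0.83820) = 0.99999
Series (pressure switch and [0.99999]): 0.95520 × 0.99999 = 0.95519
Parallel ([0.95519] and abort switch): 1 − (1 − 0.95519)(1 − 0.96080) = 0.998

0.998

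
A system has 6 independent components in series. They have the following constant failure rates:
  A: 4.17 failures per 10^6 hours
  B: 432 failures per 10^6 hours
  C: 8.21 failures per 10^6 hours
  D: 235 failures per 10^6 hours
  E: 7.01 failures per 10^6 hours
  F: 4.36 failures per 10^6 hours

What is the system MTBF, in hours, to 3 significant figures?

Series of exponential components: λ_sys = Σ λ_i
λ_sys = 0.00000417 + 0.000432 + 0.00000821 + 0.000235 + 0.00000701 + 0.00000436 = 6.9075e-04 /h
MTBF = 1 / λ_sys = 1450 h

1450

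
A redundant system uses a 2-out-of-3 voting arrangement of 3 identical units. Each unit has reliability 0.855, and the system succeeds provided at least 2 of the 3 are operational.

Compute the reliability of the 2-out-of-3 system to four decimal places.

R = Σ_{i=2}^{3} C(3,i) p^i (1−p)^{3−i} with p = 0.855
C(3,2)·0.855^2·0.145^1 = 0.317996
C(3,3)·0.855^3·0.145^0 = 0.625026
Sum = 0.9430

0.9430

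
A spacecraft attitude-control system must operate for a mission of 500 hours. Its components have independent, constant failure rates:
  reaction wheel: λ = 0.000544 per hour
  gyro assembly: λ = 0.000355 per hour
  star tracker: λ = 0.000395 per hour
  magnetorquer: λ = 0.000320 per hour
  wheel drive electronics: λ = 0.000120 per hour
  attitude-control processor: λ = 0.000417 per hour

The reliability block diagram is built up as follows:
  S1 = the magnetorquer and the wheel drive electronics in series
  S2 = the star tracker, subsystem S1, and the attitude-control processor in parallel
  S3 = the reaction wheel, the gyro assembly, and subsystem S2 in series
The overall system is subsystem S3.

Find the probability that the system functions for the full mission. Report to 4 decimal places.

R(reaction wheel) = exp(−0.000544 × 500) = 0.761854
R(gyro assembly) = exp(−0.000355 × 500) = 0.837361
R(star tracker) = exp(−0.000395 × 500) = 0.820780
R(magnetorquer) = exp(−0.000320 × 500) = 0.852144
R(wheel drive electronics) = exp(−0.000120 × 500) = 0.941765
R(attitude-control processor) = exp(−0.000417 × 500) = 0.811801
Series (magnetorquer and wheel drive electronics): 0.852144 × 0.941765 = 0.802519
Parallel (star tracker, [0.802519], and attitude-control processor): 1 − (1 − 0.820780)(1 − 0.802519)(1 − 0.811801) = 0.993339
Series (reaction wheel, gyro assembly, and [0.993339]): 0.761854 × 0.837361 × 0.993339 = 0.6337

0.6337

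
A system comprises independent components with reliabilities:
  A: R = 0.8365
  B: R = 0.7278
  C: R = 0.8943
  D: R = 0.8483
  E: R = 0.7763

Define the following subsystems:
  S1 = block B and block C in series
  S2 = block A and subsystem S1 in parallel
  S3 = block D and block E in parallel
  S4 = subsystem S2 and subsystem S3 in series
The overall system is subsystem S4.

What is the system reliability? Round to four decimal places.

0.9109

Series (B and C): 0.727800 × 0.894300 = 0.650872
Parallel (A and [0.650872]): 1 − (1 − 0.836500)(1 − 0.650872) = 0.942918
Parallel (D and E): 1 − (1 − 0.848300)(1 − 0.776300) = 0.966065
Series ([0.942918] and [0.966065]): 0.942918 × 0.966065 = 0.9109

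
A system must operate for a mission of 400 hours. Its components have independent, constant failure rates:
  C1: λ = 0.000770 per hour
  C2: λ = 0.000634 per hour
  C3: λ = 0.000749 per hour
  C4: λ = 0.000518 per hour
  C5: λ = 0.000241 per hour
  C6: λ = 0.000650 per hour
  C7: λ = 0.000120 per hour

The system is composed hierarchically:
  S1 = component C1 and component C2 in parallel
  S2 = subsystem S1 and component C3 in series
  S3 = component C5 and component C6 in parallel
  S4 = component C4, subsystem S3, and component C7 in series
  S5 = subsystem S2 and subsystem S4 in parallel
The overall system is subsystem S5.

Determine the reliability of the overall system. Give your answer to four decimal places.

0.9268

R(C1) = exp(−0.000770 × 400) = 0.734915
R(C2) = exp(−0.000634 × 400) = 0.776002
R(C3) = exp(−0.000749 × 400) = 0.741115
R(C4) = exp(−0.000518 × 400) = 0.812857
R(C5) = exp(−0.000241 × 400) = 0.908101
R(C6) = exp(−0.000650 × 400) = 0.771052
R(C7) = exp(−0.000120 × 400) = 0.953134
Parallel (C1 and C2): 1 − (1 − 0.734915)(1 − 0.776002) = 0.940621
Series ([0.940621] and C3): 0.940621 × 0.741115 = 0.697108
Parallel (C5 and C6): 1 − (1 − 0.908101)(1 − 0.771052) = 0.978960
Series (C4, [0.978960], and C7): 0.812857 × 0.978960 × 0.953134 = 0.758461
Parallel ([0.697108] and [0.758461]): 1 − (1 − 0.697108)(1 − 0.758461) = 0.9268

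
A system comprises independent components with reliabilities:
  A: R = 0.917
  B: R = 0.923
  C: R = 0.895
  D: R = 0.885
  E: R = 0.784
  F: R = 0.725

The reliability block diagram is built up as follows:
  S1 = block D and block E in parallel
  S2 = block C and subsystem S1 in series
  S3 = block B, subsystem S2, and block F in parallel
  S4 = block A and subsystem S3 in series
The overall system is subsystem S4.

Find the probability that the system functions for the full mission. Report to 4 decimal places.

0.9145

Parallel (D and E): 1 − (1 − 0.885000)(1 − 0.784000) = 0.975160
Series (C and [0.975160]): 0.895000 × 0.975160 = 0.872768
Parallel (B, [0.872768], and F): 1 − (1 − 0.923000)(1 − 0.872768)(1 − 0.725000) = 0.997306
Series (A and [0.997306]): 0.917000 × 0.997306 = 0.9145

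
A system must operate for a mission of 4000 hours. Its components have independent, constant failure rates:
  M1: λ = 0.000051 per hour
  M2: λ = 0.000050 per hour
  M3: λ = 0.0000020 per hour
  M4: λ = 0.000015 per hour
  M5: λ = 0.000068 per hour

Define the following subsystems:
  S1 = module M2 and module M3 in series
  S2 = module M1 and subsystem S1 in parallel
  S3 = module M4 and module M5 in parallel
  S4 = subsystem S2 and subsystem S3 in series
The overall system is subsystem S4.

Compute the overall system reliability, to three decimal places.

0.952

R(M1) = exp(−0.000051 × 4000) = 0.81546
R(M2) = exp(−0.000050 × 4000) = 0.81873
R(M3) = exp(−0.0000020 × 4000) = 0.99203
R(M4) = exp(−0.000015 × 4000) = 0.94176
R(M5) = exp(−0.000068 × 4000) = 0.76185
Series (M2 and M3): 0.81873 × 0.99203 = 0.81220
Parallel (M1 and [0.81220]): 1 − (1 − 0.81546)(1 − 0.81220) = 0.96534
Parallel (M4 and M5): 1 − (1 − 0.94176)(1 − 0.76185) = 0.98613
Series ([0.96534] and [0.98613]): 0.96534 × 0.98613 = 0.952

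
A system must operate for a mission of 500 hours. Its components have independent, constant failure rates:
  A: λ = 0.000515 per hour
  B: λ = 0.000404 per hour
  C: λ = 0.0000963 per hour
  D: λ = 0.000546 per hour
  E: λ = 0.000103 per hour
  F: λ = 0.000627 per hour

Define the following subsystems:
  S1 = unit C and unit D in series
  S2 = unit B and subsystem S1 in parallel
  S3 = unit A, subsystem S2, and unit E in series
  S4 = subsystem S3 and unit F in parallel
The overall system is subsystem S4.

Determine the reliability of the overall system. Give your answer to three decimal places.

R(A) = exp(−0.000515 × 500) = 0.77298
R(B) = exp(−0.000404 × 500) = 0.81709
R(C) = exp(−0.0000963 × 500) = 0.95299
R(D) = exp(−0.000546 × 500) = 0.76109
R(E) = exp(−0.000103 × 500) = 0.94980
R(F) = exp(−0.000627 × 500) = 0.73088
Series (C and D): 0.95299 × 0.76109 = 0.72531
Parallel (B and [0.72531]): 1 − (1 − 0.81709)(1 − 0.72531) = 0.94976
Series (A, [0.94976], and E): 0.77298 × 0.94976 × 0.94980 = 0.69729
Parallel ([0.69729] and F): 1 − (1 − 0.69729)(1 − 0.73088) = 0.919

0.919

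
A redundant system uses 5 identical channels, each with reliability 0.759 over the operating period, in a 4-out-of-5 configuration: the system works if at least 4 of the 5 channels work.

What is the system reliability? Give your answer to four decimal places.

R = Σ_{i=4}^{5} C(5,i) p^i (1−p)^{5−i} with p = 0.759
C(5,4)·0.759^4·0.241^1 = 0.399903
C(5,5)·0.759^5·0.241^0 = 0.251889
Sum = 0.6518

0.6518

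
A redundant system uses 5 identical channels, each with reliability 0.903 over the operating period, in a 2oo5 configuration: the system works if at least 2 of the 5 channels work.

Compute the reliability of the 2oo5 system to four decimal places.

0.9996

R = Σ_{i=2}^{5} C(5,i) p^i (1−p)^{5−i} with p = 0.903
C(5,2)·0.903^2·0.097^3 = 0.007442
C(5,3)·0.903^3·0.097^2 = 0.069280
C(5,4)·0.903^4·0.097^1 = 0.322473
C(5,5)·0.903^5·0.097^0 = 0.600397
Sum = 0.9996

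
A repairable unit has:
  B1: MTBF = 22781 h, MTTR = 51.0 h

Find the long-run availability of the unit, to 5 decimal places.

A(B1) = MTBF/(MTBF+MTTR) = 22781/(22781+51.0) = 0.99777

0.99777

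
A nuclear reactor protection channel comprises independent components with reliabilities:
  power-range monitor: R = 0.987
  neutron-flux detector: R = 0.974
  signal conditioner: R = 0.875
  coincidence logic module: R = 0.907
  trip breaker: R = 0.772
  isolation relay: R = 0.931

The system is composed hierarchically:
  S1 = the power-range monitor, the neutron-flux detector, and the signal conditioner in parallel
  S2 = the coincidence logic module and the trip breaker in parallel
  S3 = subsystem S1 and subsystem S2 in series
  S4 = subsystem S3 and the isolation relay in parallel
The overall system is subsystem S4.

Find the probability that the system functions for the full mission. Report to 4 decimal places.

0.9985

Parallel (power-range monitor, neutron-flux detector, and signal conditioner): 1 − (1 − 0.987000)(1 − 0.974000)(1 − 0.875000) = 0.999958
Parallel (coincidence logic module and trip breaker): 1 − (1 − 0.907000)(1 − 0.772000) = 0.978796
Series ([0.999958] and [0.978796]): 0.999958 × 0.978796 = 0.978755
Parallel ([0.978755] and isolation relay): 1 − (1 − 0.978755)(1 − 0.931000) = 0.9985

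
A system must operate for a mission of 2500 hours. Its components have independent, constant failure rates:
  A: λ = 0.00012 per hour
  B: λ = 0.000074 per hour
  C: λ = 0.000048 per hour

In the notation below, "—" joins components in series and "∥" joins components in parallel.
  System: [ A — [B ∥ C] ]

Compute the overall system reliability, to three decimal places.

R(A) = exp(−0.00012 × 2500) = 0.74082
R(B) = exp(−0.000074 × 2500) = 0.83110
R(C) = exp(−0.000048 × 2500) = 0.88692
Parallel (B and C): 1 − (1 − 0.83110)(1 − 0.88692) = 0.98090
Series (A and [0.98090]): 0.74082 × 0.98090 = 0.727

0.727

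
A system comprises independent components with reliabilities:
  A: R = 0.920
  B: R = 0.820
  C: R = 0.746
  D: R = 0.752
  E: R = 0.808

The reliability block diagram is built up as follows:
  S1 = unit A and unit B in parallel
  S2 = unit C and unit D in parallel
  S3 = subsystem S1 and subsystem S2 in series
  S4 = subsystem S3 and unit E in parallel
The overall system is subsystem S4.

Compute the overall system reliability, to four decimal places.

Parallel (A and B): 1 − (1 − 0.920000)(1 − 0.820000) = 0.985600
Parallel (C and D): 1 − (1 − 0.746000)(1 − 0.752000) = 0.937008
Series ([0.985600] and [0.937008]): 0.985600 × 0.937008 = 0.923515
Parallel ([0.923515] and E): 1 − (1 − 0.923515)(1 − 0.808000) = 0.9853

0.9853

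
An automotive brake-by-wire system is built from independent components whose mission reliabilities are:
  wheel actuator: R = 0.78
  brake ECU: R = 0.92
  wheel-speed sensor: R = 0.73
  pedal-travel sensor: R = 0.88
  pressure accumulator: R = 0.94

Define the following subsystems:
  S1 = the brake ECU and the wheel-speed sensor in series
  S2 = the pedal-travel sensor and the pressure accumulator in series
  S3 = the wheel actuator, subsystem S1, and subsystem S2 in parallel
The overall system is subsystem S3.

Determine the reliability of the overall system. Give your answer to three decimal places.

Series (brake ECU and wheel-speed sensor): 0.92000 × 0.73000 = 0.67160
Series (pedal-travel sensor and pressure accumulator): 0.88000 × 0.94000 = 0.82720
Parallel (wheel actuator, [0.67160], and [0.82720]): 1 − (1 − 0.78000)(1 − 0.67160)(1 − 0.82720) = 0.988

0.988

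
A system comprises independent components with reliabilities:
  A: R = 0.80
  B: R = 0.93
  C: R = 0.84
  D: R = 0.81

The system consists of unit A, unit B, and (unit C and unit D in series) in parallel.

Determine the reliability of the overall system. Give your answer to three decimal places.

Series (C and D): 0.84000 × 0.81000 = 0.68040
Parallel (A, B, and [0.68040]): 1 − (1 − 0.80000)(1 − 0.93000)(1 − 0.68040) = 0.996

0.996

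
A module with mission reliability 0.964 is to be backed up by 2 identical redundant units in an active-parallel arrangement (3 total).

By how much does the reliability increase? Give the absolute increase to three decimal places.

0.036

R_before = 0.964
R_after = 1 − (1 − 0.964)^3 = 1.000
ΔR = 1.000 − 0.964 = 0.036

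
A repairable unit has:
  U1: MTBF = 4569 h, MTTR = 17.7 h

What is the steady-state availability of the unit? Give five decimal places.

0.99614

A(U1) = MTBF/(MTBF+MTTR) = 4569/(4569+17.7) = 0.99614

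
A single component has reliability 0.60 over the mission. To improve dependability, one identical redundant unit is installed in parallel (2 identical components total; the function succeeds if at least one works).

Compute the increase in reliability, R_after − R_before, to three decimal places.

0.240

R_before = 0.60
R_after = 1 − (1 − 0.60)^2 = 0.840
ΔR = 0.840 − 0.60 = 0.240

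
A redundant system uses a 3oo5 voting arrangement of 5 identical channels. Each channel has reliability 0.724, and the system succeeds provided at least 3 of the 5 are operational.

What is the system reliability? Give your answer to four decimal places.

R = Σ_{i=3}^{5} C(5,i) p^i (1−p)^{5−i} with p = 0.724
C(5,3)·0.724^3·0.276^2 = 0.289091
C(5,4)·0.724^4·0.276^1 = 0.379169
C(5,5)·0.724^5·0.276^0 = 0.198927
Sum = 0.8672

0.8672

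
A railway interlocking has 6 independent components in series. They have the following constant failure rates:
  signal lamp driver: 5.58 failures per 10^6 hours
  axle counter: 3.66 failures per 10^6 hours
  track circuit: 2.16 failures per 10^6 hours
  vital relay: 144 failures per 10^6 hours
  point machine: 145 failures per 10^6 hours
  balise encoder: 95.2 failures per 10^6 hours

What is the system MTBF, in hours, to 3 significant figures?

Series of exponential components: λ_sys = Σ λ_i
λ_sys = 0.00000558 + 0.00000366 + 0.00000216 + 0.000144 + 0.000145 + 0.0000952 = 3.9560e-04 /h
MTBF = 1 / λ_sys = 2530 h

2530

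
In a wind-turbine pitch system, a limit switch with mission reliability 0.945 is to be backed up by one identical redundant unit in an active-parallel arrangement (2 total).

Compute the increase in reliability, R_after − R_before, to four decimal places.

0.0520

R_before = 0.945
R_after = 1 − (1 − 0.945)^2 = 0.9970
ΔR = 0.9970 − 0.945 = 0.0520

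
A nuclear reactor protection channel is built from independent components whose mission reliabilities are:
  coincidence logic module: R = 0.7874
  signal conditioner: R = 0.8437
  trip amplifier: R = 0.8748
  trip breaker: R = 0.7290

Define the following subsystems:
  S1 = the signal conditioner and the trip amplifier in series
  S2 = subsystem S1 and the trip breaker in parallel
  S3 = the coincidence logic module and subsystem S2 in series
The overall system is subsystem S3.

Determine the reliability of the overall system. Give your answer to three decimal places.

Series (signal conditioner and trip amplifier): 0.84370 × 0.87480 = 0.73807
Parallel ([0.73807] and trip breaker): 1 − (1 − 0.73807)(1 − 0.72900) = 0.92902
Series (coincidence logic module and [0.92902]): 0.78740 × 0.92902 = 0.732

0.732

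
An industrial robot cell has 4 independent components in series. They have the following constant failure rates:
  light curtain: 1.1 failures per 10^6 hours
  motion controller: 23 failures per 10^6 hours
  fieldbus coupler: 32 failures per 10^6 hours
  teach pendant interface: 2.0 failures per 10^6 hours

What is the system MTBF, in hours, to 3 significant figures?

Series of exponential components: λ_sys = Σ λ_i
λ_sys = 0.0000011 + 0.000023 + 0.000032 + 0.0000020 = 5.8100e-05 /h
MTBF = 1 / λ_sys = 17200 h

17200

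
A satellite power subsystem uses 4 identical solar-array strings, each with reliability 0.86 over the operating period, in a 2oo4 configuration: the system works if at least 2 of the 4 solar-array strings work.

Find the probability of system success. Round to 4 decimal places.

0.9902

R = Σ_{i=2}^{4} C(4,i) p^i (1−p)^{4−i} with p = 0.86
C(4,2)·0.86^2·0.14^2 = 0.086977
C(4,3)·0.86^3·0.14^1 = 0.356191
C(4,4)·0.86^4·0.14^0 = 0.547008
Sum = 0.9902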